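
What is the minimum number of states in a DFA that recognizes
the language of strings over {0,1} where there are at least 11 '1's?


States: count = 0, 1, ..., 10, and a final '>= 11' state.
Total: 11 + 1 = 12. Accept = '>= 11' state.

12


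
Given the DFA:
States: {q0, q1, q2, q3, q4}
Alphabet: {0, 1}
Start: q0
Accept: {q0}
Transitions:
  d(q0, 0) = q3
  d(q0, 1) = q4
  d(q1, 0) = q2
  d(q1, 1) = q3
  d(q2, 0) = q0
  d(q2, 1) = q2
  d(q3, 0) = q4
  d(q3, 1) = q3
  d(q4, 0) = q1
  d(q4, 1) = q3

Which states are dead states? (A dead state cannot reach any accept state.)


Forward reachability from each state:
  q0 -> reaches accept state q0 (live)
  q1 -> reaches accept state q0 (live)
  q2 -> reaches accept state q0 (live)
  q3 -> reaches accept state q0 (live)
  q4 -> reaches accept state q0 (live)

None (all states can reach an accept state)


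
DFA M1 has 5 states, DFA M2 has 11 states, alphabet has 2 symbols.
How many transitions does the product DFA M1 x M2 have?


Product DFA has 5 * 11 = 55 states.
Each has 2 transitions: 55 * 2 = 110

110


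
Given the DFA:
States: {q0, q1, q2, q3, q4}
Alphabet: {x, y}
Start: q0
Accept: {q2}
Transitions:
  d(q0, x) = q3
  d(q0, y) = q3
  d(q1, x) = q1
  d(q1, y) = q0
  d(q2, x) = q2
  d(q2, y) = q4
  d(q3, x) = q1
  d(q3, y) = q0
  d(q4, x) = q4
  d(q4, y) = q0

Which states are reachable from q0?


BFS from q0:
  layer 0: {q0}
  layer 1: {q3}
  layer 2: {q1}

{q0, q1, q3}


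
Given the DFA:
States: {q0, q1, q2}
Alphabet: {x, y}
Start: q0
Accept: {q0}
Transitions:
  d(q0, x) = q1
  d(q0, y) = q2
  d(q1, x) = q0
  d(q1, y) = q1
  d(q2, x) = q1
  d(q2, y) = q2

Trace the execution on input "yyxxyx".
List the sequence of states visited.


Input: yyxxyx
d(q0, y) = q2
d(q2, y) = q2
d(q2, x) = q1
d(q1, x) = q0
d(q0, y) = q2
d(q2, x) = q1


q0 -> q2 -> q2 -> q1 -> q0 -> q2 -> q1


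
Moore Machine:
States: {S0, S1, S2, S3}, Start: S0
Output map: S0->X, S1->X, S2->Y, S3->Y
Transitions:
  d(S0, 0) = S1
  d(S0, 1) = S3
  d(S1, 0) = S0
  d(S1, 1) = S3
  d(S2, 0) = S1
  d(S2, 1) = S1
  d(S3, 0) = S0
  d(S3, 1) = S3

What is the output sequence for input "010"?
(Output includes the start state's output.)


Start: S0 (output X)
  --0--> S1 (output X)
  --1--> S3 (output Y)
  --0--> S0 (output X)

"XXYX"


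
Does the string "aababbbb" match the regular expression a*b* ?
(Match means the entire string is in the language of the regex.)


|string| = 8; first = 'a'; last = 'b'

No, "aababbbb" does not match a*b*


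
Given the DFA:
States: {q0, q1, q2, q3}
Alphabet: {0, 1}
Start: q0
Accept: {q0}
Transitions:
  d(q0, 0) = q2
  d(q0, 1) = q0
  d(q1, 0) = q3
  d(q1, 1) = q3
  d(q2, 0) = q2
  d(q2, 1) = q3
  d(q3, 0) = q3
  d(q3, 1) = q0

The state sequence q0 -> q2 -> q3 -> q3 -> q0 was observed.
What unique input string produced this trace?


Trace back each transition to find the symbol:
  q0 --[0]--> q2
  q2 --[1]--> q3
  q3 --[0]--> q3
  q3 --[1]--> q0

"0101"


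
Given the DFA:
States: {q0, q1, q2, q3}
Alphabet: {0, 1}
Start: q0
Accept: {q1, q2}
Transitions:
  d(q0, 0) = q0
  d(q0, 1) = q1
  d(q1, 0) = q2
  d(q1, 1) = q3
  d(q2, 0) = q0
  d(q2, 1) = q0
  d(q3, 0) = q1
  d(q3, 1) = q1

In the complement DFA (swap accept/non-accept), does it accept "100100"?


Trace: q0 -> q1 -> q2 -> q0 -> q1 -> q2 -> q0
Final: q0
Original accept: {q1, q2}
Complement: q0 is not in original accept

Yes, complement accepts (original rejects)


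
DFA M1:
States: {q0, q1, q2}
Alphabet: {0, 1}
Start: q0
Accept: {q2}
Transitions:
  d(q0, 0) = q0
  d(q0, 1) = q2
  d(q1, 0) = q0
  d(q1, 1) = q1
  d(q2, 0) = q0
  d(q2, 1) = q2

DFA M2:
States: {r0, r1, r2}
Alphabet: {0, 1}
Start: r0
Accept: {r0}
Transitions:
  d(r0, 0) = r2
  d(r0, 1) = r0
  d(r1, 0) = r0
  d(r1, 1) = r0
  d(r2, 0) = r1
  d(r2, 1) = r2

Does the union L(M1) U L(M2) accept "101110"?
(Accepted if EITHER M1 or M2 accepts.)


M1: final=q0 accepted=False
M2: final=r1 accepted=False

No, union rejects (neither accepts)


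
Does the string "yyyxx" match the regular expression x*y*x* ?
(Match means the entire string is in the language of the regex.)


|string| = 5; first = 'y'; last = 'x'

Yes, "yyyxx" matches x*y*x*


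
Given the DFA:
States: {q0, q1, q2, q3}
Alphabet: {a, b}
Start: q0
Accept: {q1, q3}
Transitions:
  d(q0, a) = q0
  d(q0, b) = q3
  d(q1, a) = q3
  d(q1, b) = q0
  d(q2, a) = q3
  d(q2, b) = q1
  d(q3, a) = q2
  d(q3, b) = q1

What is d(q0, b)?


Looking up transition d(q0, b)

q3


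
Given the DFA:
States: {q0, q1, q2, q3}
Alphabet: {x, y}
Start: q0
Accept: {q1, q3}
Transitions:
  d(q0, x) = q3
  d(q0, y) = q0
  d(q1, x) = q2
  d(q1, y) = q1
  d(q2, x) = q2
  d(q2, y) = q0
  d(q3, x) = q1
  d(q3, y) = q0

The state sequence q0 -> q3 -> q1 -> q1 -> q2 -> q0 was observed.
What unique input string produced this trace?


Trace back each transition to find the symbol:
  q0 --[x]--> q3
  q3 --[x]--> q1
  q1 --[y]--> q1
  q1 --[x]--> q2
  q2 --[y]--> q0

"xxyxy"


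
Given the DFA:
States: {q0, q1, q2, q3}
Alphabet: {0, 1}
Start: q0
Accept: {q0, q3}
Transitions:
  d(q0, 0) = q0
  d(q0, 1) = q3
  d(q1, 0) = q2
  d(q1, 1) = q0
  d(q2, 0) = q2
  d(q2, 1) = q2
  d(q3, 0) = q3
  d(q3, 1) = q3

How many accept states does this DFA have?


Accept states listed: {q0, q3}
Counting: q0(1) q3(2)

2


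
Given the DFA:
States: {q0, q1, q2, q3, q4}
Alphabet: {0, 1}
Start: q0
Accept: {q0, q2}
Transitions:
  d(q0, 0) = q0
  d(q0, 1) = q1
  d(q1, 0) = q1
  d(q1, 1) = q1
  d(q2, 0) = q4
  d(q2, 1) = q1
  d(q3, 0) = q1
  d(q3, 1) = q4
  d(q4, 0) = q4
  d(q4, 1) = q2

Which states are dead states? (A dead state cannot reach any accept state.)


Forward reachability from each state:
  q0 -> reaches accept state q0 (live)
  q1 -> reaches {q1}, no accept state (dead)
  q2 -> reaches accept state q2 (live)
  q3 -> reaches accept state q2 (live)
  q4 -> reaches accept state q2 (live)

{q1}


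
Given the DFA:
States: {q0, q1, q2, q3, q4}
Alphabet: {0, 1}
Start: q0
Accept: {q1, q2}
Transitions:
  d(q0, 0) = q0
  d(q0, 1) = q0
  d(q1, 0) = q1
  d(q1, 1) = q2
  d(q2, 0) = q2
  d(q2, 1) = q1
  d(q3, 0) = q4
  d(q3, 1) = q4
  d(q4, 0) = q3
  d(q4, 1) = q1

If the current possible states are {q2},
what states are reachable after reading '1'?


Apply transition on '1' from each current state:
  d(q2, 1) = q1

{q1}


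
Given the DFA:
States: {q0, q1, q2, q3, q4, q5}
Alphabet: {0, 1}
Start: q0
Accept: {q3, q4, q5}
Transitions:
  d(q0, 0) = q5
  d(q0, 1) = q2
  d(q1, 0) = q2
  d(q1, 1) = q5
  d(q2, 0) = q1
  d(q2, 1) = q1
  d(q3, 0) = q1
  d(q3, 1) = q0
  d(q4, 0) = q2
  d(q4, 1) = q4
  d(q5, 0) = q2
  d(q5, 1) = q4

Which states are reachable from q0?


BFS from q0:
  layer 0: {q0}
  layer 1: {q2, q5}
  layer 2: {q1, q4}

{q0, q1, q2, q4, q5}


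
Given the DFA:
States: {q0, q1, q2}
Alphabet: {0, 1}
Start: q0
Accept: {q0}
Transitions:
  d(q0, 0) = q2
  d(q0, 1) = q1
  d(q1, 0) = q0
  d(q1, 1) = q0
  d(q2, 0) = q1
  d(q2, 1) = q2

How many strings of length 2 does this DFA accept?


Enumerating all length-2 strings:
  "00" -> q1 [reject]
  "01" -> q2 [reject]
  "10" -> q0 [accept]
  "11" -> q0 [accept]

2 out of 4


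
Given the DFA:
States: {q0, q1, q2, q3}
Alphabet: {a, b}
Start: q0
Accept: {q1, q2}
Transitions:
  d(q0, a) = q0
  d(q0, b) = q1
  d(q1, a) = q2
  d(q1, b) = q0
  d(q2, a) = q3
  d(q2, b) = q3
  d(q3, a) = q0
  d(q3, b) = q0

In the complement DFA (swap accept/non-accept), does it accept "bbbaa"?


Trace: q0 -> q1 -> q0 -> q1 -> q2 -> q3
Final: q3
Original accept: {q1, q2}
Complement: q3 is not in original accept

Yes, complement accepts (original rejects)


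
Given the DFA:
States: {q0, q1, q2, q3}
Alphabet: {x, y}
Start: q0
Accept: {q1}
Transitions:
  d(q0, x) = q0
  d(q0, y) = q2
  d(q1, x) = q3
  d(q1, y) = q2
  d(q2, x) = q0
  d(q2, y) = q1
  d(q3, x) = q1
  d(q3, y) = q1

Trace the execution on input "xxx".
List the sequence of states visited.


Input: xxx
d(q0, x) = q0
d(q0, x) = q0
d(q0, x) = q0


q0 -> q0 -> q0 -> q0


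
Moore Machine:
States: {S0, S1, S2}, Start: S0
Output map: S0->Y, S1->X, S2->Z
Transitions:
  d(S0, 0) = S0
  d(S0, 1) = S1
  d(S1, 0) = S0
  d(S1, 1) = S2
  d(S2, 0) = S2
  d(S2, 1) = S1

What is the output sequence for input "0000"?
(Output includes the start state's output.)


Start: S0 (output Y)
  --0--> S0 (output Y)
  --0--> S0 (output Y)
  --0--> S0 (output Y)
  --0--> S0 (output Y)

"YYYYY"


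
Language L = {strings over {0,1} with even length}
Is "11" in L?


length = 2; 2 mod 2 = 0

Yes, "11" is in L


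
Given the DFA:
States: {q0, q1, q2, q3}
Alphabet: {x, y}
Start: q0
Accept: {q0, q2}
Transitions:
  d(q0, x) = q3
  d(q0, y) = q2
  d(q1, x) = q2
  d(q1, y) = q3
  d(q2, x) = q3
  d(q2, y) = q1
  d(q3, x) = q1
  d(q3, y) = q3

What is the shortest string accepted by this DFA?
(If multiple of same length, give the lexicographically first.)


BFS by string length (lex-first path to each state shown):
  len 0: q0<-""
Found accept state at length 0.

"" (empty string)


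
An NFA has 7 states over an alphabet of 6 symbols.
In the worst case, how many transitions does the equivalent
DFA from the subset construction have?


Subset construction: one DFA state per subset of NFA states = 2^7 = 128 states.
Each DFA state has 6 outgoing transitions: 128 * 6 = 768

768


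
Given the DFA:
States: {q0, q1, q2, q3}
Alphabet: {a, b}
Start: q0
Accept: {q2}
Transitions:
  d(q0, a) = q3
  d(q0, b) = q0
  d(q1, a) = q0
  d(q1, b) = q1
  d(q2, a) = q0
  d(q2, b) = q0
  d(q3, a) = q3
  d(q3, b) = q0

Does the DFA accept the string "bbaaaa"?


Trace: q0 -> q0 -> q0 -> q3 -> q3 -> q3 -> q3
Final state: q3
Accept states: {q2}

No, rejected (final state q3 is not an accept state)


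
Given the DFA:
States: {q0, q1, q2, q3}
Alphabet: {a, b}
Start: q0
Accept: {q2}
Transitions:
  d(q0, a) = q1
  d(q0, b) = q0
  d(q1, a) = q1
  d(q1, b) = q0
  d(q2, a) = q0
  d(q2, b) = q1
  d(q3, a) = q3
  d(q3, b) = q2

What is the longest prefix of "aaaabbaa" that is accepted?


Run the DFA, marking each prefix where the state is accepting:
  "" -> q0 [reject]
  "a" -> q1 [reject]
  "aa" -> q1 [reject]
  "aaa" -> q1 [reject]
  "aaaa" -> q1 [reject]
  "aaaab" -> q0 [reject]
  "aaaabb" -> q0 [reject]
  "aaaabba" -> q1 [reject]
  "aaaabbaa" -> q1 [reject]

No prefix is accepted


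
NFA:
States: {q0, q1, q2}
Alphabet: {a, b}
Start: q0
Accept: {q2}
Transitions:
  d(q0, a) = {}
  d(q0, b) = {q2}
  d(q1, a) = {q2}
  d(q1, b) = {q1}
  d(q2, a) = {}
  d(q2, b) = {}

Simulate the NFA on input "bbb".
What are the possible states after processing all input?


Start: {q0}
  --b--> {q2}
  --b--> {}
  --b--> {}

{} (empty set, no valid transitions)


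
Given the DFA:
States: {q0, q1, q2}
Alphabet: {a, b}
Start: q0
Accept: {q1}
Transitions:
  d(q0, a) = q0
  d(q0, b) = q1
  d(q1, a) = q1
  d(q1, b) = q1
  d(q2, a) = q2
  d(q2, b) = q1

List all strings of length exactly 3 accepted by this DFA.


All strings of length 3: 8 total
Accepted: 7

"aab", "aba", "abb", "baa", "bab", "bba", "bbb"


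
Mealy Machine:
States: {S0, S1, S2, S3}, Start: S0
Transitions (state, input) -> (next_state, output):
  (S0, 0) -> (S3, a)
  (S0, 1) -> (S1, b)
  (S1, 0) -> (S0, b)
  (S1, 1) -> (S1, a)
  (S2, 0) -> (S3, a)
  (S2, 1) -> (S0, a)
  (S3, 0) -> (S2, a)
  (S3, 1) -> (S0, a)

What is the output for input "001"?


Step-by-step:
  (S0, 0) -> (S3, a)
  (S3, 0) -> (S2, a)
  (S2, 1) -> (S0, a)

"aaa"


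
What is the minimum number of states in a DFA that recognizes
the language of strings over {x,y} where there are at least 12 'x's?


States: count = 0, 1, ..., 11, and a final '>= 12' state.
Total: 12 + 1 = 13. Accept = '>= 12' state.

13


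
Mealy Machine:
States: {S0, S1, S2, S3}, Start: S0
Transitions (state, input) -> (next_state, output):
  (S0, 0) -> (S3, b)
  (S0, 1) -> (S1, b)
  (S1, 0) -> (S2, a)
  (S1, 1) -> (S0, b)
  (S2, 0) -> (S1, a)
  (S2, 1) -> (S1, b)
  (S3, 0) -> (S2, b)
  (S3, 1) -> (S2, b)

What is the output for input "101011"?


Step-by-step:
  (S0, 1) -> (S1, b)
  (S1, 0) -> (S2, a)
  (S2, 1) -> (S1, b)
  (S1, 0) -> (S2, a)
  (S2, 1) -> (S1, b)
  (S1, 1) -> (S0, b)

"bababb"


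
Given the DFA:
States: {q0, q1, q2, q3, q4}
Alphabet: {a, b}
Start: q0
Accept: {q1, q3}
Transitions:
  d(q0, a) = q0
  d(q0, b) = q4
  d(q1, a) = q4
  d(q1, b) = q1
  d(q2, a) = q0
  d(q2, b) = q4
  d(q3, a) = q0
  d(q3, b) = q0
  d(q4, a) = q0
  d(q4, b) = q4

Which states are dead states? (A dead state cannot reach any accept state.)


Forward reachability from each state:
  q0 -> reaches {q0, q4}, no accept state (dead)
  q1 -> reaches accept state q1 (live)
  q2 -> reaches {q0, q2, q4}, no accept state (dead)
  q3 -> reaches accept state q3 (live)
  q4 -> reaches {q0, q4}, no accept state (dead)

{q0, q2, q4}


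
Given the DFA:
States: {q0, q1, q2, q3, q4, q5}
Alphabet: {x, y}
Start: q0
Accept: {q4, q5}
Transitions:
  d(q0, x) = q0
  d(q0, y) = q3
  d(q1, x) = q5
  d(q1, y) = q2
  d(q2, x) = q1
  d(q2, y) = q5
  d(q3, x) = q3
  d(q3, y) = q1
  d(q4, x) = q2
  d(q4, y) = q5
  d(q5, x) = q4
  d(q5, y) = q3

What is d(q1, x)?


Looking up transition d(q1, x)

q5


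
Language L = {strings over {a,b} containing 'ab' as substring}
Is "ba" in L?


'ab' does not occur

No, "ba" is not in L


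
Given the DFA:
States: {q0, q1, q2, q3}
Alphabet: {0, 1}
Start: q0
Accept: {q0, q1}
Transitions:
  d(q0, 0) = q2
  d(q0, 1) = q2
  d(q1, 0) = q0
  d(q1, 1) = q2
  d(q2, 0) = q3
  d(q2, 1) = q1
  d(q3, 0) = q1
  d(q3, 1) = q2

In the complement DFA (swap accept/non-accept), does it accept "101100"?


Trace: q0 -> q2 -> q3 -> q2 -> q1 -> q0 -> q2
Final: q2
Original accept: {q0, q1}
Complement: q2 is not in original accept

Yes, complement accepts (original rejects)


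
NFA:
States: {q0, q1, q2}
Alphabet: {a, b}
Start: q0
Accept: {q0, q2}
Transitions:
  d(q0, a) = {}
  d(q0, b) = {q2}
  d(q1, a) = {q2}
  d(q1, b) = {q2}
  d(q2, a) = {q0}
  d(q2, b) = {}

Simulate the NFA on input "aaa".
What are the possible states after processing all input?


Start: {q0}
  --a--> {}
  --a--> {}
  --a--> {}

{} (empty set, no valid transitions)


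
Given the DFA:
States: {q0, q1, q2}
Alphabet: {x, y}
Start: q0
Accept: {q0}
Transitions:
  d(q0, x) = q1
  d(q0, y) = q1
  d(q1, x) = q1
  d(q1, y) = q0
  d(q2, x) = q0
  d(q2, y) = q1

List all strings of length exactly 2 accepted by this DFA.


All strings of length 2: 4 total
Accepted: 2

"xy", "yy"


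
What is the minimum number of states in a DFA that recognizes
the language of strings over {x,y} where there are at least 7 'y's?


States: count = 0, 1, ..., 6, and a final '>= 7' state.
Total: 7 + 1 = 8. Accept = '>= 7' state.

8


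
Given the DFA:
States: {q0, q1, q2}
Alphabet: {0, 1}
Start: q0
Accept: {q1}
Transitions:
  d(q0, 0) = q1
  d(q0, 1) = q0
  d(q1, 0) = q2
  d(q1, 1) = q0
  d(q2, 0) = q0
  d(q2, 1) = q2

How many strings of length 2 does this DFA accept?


Enumerating all length-2 strings:
  "00" -> q2 [reject]
  "01" -> q0 [reject]
  "10" -> q1 [accept]
  "11" -> q0 [reject]

1 out of 4


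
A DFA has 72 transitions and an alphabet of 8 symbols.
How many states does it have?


Each state has exactly one transition per symbol.
states = transitions / |alphabet| = 72 / 8 = 9

9


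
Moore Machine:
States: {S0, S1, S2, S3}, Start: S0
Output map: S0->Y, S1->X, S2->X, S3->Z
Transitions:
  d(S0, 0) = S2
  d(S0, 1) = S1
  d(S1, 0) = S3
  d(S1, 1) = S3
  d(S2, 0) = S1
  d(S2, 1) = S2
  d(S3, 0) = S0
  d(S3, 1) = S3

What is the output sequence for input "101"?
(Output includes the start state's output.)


Start: S0 (output Y)
  --1--> S1 (output X)
  --0--> S3 (output Z)
  --1--> S3 (output Z)

"YXZZ"


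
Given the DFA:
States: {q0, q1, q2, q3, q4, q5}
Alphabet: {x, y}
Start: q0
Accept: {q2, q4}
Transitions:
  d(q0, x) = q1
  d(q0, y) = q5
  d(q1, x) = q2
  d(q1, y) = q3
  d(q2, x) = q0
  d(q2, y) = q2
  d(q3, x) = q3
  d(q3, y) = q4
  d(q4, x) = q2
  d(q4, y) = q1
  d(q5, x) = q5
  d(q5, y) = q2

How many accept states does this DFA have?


Accept states listed: {q2, q4}
Counting: q2(1) q4(2)

2


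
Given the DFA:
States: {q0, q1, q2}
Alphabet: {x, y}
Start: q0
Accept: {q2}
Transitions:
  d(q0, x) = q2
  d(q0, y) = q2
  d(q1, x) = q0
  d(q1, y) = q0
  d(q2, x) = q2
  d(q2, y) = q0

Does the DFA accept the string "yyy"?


Trace: q0 -> q2 -> q0 -> q2
Final state: q2
Accept states: {q2}

Yes, accepted (final state q2 is an accept state)


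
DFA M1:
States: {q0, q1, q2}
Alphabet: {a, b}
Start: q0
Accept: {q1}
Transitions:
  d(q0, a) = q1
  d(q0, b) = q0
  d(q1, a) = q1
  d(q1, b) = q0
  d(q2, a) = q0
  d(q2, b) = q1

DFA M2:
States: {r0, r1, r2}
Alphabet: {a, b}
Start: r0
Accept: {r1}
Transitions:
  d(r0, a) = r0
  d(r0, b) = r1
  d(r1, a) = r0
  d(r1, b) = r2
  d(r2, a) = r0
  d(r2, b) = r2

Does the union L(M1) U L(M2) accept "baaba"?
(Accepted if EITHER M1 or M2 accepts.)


M1: final=q1 accepted=True
M2: final=r0 accepted=False

Yes, union accepts


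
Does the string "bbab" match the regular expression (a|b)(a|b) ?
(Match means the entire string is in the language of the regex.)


|string| = 4; first = 'b'; last = 'b'

No, "bbab" does not match (a|b)(a|b)


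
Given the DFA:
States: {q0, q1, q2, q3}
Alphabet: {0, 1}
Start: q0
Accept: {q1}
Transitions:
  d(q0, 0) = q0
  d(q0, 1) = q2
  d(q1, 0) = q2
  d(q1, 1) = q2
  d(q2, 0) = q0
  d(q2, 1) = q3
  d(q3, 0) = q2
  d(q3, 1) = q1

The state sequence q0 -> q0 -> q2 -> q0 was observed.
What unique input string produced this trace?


Trace back each transition to find the symbol:
  q0 --[0]--> q0
  q0 --[1]--> q2
  q2 --[0]--> q0

"010"


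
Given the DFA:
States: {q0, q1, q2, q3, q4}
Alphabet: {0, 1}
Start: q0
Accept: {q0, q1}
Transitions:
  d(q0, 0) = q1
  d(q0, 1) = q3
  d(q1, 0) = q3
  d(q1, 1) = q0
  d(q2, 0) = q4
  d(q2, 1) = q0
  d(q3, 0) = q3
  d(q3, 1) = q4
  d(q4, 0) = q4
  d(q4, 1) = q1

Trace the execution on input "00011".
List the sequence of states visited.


Input: 00011
d(q0, 0) = q1
d(q1, 0) = q3
d(q3, 0) = q3
d(q3, 1) = q4
d(q4, 1) = q1


q0 -> q1 -> q3 -> q3 -> q4 -> q1


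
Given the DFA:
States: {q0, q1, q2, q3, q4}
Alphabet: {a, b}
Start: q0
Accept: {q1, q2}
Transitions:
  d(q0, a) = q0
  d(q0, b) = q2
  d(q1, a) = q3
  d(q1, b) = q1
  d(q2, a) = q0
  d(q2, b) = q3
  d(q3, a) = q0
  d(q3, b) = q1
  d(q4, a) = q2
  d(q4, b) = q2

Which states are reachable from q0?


BFS from q0:
  layer 0: {q0}
  layer 1: {q2}
  layer 2: {q3}
  layer 3: {q1}

{q0, q1, q2, q3}


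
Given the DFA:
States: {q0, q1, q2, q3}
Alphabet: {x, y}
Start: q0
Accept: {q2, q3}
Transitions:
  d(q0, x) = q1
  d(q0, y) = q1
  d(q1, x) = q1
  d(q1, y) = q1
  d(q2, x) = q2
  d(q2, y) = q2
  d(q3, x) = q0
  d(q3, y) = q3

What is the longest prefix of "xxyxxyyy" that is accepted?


Run the DFA, marking each prefix where the state is accepting:
  "" -> q0 [reject]
  "x" -> q1 [reject]
  "xx" -> q1 [reject]
  "xxy" -> q1 [reject]
  "xxyx" -> q1 [reject]
  "xxyxx" -> q1 [reject]
  "xxyxxy" -> q1 [reject]
  "xxyxxyy" -> q1 [reject]
  "xxyxxyyy" -> q1 [reject]

No prefix is accepted


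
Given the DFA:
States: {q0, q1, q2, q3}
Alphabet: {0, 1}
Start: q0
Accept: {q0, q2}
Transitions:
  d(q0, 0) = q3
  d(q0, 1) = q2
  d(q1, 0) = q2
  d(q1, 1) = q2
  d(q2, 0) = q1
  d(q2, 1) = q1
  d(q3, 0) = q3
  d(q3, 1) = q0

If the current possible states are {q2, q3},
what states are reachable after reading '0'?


Apply transition on '0' from each current state:
  d(q2, 0) = q1
  d(q3, 0) = q3

{q1, q3}


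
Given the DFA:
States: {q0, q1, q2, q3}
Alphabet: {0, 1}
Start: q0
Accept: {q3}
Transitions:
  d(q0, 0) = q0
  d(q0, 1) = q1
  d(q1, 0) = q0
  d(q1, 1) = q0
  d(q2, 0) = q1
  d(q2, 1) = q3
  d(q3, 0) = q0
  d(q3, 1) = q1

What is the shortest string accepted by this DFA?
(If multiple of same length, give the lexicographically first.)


BFS by string length (lex-first path to each state shown):
  len 0: q0<-""
  len 1: q0<-"0", q1<-"1"
  len 2: q0<-"00", q1<-"01"
  len 3: q0<-"000", q1<-"001"
  len 4: q0<-"0000", q1<-"0001"
  len 5: q0<-"00000", q1<-"00001"
  len 6: q0<-"000000", q1<-"000001"
  len 7: q0<-"0000000", q1<-"0000001"
  len 8: q0<-"00000000", q1<-"00000001"

No string accepted (empty language)


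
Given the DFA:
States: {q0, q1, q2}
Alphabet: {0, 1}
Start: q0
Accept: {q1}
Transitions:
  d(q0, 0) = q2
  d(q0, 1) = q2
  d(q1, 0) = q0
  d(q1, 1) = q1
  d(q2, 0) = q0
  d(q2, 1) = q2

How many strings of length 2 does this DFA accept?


Enumerating all length-2 strings:
  "00" -> q0 [reject]
  "01" -> q2 [reject]
  "10" -> q0 [reject]
  "11" -> q2 [reject]

0 out of 4


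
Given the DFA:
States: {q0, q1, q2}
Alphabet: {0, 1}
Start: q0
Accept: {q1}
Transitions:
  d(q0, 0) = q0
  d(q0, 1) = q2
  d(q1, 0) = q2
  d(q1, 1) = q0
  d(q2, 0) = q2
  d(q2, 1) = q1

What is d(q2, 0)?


Looking up transition d(q2, 0)

q2


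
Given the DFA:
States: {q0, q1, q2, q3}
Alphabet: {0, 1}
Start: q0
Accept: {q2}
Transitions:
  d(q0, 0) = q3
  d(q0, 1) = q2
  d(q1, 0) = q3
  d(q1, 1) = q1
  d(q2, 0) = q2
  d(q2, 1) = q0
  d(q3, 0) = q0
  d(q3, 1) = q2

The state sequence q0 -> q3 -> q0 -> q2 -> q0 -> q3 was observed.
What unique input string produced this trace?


Trace back each transition to find the symbol:
  q0 --[0]--> q3
  q3 --[0]--> q0
  q0 --[1]--> q2
  q2 --[1]--> q0
  q0 --[0]--> q3

"00110"


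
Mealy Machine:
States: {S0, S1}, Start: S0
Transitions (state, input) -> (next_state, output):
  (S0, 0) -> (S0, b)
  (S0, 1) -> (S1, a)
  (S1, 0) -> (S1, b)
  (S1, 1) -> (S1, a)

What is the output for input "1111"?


Step-by-step:
  (S0, 1) -> (S1, a)
  (S1, 1) -> (S1, a)
  (S1, 1) -> (S1, a)
  (S1, 1) -> (S1, a)

"aaaa"


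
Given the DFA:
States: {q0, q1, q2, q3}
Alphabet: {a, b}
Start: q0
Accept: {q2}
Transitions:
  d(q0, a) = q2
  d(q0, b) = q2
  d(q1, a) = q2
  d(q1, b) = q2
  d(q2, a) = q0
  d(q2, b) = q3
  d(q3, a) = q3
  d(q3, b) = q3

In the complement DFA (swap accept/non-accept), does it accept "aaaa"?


Trace: q0 -> q2 -> q0 -> q2 -> q0
Final: q0
Original accept: {q2}
Complement: q0 is not in original accept

Yes, complement accepts (original rejects)


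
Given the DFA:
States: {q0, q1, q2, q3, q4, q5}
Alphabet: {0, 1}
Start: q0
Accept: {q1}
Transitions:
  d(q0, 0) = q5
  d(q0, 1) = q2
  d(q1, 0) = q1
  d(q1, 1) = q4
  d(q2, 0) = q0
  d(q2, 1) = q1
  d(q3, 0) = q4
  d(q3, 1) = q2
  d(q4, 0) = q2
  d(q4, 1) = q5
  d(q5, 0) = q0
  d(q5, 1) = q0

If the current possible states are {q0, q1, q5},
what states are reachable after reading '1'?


Apply transition on '1' from each current state:
  d(q0, 1) = q2
  d(q1, 1) = q4
  d(q5, 1) = q0

{q0, q2, q4}


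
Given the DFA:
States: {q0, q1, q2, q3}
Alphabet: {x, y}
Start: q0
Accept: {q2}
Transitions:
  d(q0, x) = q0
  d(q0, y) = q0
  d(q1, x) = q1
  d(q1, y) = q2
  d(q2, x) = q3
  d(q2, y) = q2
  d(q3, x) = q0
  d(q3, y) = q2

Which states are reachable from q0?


BFS from q0:
  layer 0: {q0}

{q0}


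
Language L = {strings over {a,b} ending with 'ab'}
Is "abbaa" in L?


last two symbols = 'aa'

No, "abbaa" is not in L


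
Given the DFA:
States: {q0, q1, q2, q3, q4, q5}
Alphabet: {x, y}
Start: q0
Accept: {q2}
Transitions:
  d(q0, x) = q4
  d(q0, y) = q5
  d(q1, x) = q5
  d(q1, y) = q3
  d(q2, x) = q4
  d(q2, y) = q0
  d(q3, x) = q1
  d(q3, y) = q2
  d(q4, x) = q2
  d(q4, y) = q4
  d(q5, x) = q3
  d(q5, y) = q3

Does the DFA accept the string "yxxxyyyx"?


Trace: q0 -> q5 -> q3 -> q1 -> q5 -> q3 -> q2 -> q0 -> q4
Final state: q4
Accept states: {q2}

No, rejected (final state q4 is not an accept state)


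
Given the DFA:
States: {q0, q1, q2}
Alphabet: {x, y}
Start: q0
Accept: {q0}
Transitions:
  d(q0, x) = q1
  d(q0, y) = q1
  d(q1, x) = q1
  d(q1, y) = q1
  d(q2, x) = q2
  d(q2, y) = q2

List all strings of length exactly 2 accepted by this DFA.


All strings of length 2: 4 total
Accepted: 0

None


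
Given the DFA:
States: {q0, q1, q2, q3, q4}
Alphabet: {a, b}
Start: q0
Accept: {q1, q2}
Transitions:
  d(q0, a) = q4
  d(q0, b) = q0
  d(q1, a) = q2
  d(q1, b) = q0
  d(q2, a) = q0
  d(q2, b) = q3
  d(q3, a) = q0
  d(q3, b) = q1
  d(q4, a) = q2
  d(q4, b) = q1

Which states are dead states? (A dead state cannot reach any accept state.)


Forward reachability from each state:
  q0 -> reaches accept state q1 (live)
  q1 -> reaches accept state q1 (live)
  q2 -> reaches accept state q1 (live)
  q3 -> reaches accept state q1 (live)
  q4 -> reaches accept state q1 (live)

None (all states can reach an accept state)


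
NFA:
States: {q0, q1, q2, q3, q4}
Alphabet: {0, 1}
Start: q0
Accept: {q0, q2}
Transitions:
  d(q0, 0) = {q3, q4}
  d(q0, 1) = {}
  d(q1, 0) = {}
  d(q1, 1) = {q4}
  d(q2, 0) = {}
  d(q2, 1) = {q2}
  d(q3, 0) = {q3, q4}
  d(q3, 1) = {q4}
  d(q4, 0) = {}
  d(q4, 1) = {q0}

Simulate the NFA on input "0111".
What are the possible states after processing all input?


Start: {q0}
  --0--> {q3, q4}
  --1--> {q0, q4}
  --1--> {q0}
  --1--> {}

{} (empty set, no valid transitions)


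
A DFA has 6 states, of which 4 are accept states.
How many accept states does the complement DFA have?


Complement swaps accept and non-accept states.
6 - 4 = 2

2


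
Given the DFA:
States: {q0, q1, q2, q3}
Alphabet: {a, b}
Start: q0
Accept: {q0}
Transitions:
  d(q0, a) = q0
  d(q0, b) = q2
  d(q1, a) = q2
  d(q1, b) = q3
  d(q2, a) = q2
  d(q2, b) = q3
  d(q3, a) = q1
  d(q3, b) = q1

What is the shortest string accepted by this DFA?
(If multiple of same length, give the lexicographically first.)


BFS by string length (lex-first path to each state shown):
  len 0: q0<-""
Found accept state at length 0.

"" (empty string)


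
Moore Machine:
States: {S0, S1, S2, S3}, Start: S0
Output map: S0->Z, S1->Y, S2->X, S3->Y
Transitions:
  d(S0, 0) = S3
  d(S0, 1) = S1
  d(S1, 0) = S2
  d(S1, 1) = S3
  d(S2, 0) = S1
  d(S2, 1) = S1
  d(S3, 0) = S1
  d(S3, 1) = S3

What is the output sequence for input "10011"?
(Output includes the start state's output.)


Start: S0 (output Z)
  --1--> S1 (output Y)
  --0--> S2 (output X)
  --0--> S1 (output Y)
  --1--> S3 (output Y)
  --1--> S3 (output Y)

"ZYXYYY"


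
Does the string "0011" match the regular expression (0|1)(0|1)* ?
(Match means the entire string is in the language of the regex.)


|string| = 4; first = '0'; last = '1'

Yes, "0011" matches (0|1)(0|1)*


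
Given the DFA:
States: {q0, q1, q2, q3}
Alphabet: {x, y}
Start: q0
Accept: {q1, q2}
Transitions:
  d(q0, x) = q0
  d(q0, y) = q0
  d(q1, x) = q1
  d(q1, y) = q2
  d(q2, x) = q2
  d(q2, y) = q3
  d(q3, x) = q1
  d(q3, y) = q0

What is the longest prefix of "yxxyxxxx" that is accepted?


Run the DFA, marking each prefix where the state is accepting:
  "" -> q0 [reject]
  "y" -> q0 [reject]
  "yx" -> q0 [reject]
  "yxx" -> q0 [reject]
  "yxxy" -> q0 [reject]
  "yxxyx" -> q0 [reject]
  "yxxyxx" -> q0 [reject]
  "yxxyxxx" -> q0 [reject]
  "yxxyxxxx" -> q0 [reject]

No prefix is accepted


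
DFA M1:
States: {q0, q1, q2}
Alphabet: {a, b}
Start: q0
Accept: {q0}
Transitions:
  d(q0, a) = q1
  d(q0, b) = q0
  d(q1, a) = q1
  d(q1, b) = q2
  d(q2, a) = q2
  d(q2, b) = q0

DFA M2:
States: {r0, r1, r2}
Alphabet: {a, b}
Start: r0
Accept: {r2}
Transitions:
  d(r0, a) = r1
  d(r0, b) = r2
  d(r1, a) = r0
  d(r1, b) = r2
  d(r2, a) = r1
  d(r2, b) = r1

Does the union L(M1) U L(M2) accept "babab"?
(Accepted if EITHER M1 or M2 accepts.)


M1: final=q0 accepted=True
M2: final=r2 accepted=True

Yes, union accepts


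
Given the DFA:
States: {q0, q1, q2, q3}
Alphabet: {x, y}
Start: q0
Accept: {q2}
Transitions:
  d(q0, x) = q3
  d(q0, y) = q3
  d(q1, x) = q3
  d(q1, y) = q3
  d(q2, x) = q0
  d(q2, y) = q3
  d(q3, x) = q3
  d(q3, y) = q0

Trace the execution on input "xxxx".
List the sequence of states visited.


Input: xxxx
d(q0, x) = q3
d(q3, x) = q3
d(q3, x) = q3
d(q3, x) = q3


q0 -> q3 -> q3 -> q3 -> q3


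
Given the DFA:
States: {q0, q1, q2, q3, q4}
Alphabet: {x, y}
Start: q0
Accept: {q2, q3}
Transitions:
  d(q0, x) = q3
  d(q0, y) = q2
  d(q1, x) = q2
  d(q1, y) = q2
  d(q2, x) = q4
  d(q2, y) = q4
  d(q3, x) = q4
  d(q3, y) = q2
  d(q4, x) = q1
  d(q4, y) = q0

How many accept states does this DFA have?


Accept states listed: {q2, q3}
Counting: q2(1) q3(2)

2


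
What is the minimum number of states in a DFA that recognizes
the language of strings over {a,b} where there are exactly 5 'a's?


States: count = 0, 1, ..., 5 (that's 6 states), plus a dead state for count > 5.
Total: 6 + 1 = 7. Accept = count-5 state.

7


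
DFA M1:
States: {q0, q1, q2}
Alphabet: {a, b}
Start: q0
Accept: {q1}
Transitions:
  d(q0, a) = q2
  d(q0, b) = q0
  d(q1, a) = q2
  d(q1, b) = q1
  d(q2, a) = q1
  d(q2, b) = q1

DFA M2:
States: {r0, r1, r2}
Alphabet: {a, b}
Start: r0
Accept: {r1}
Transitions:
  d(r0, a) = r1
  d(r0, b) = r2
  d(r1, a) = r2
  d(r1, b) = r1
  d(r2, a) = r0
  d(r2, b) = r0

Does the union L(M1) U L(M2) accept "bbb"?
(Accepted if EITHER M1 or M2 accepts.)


M1: final=q0 accepted=False
M2: final=r2 accepted=False

No, union rejects (neither accepts)


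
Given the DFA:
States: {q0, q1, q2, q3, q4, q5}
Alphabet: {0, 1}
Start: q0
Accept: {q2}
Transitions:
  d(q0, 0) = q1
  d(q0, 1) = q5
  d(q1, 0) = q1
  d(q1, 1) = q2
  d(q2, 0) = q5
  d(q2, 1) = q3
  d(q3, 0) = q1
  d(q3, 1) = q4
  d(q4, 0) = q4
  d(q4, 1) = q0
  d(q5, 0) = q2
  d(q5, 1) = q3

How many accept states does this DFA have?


Accept states listed: {q2}
Counting: q2(1)

1


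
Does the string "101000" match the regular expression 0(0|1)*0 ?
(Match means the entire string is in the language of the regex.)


|string| = 6; first = '1'; last = '0'

No, "101000" does not match 0(0|1)*0


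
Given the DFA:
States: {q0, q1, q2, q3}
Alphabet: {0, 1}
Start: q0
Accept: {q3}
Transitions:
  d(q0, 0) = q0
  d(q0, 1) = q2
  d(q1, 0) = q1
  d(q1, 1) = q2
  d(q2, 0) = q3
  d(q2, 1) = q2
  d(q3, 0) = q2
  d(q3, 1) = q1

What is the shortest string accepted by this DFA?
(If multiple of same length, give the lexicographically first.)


BFS by string length (lex-first path to each state shown):
  len 0: q0<-""
  len 1: q0<-"0", q2<-"1"
  len 2: q0<-"00", q2<-"01", q3<-"10"
Found accept state at length 2.

"10"


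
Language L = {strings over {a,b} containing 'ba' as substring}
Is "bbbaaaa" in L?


'ba' occurs at index 2

Yes, "bbbaaaa" is in L


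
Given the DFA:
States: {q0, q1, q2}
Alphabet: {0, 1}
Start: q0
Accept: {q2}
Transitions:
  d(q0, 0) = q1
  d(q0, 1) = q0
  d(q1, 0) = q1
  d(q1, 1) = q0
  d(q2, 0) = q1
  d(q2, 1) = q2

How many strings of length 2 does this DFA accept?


Enumerating all length-2 strings:
  "00" -> q1 [reject]
  "01" -> q0 [reject]
  "10" -> q1 [reject]
  "11" -> q0 [reject]

0 out of 4


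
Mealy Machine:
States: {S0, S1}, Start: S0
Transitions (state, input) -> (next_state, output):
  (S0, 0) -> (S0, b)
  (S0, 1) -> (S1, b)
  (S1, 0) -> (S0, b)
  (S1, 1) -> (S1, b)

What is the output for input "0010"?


Step-by-step:
  (S0, 0) -> (S0, b)
  (S0, 0) -> (S0, b)
  (S0, 1) -> (S1, b)
  (S1, 0) -> (S0, b)

"bbbb"


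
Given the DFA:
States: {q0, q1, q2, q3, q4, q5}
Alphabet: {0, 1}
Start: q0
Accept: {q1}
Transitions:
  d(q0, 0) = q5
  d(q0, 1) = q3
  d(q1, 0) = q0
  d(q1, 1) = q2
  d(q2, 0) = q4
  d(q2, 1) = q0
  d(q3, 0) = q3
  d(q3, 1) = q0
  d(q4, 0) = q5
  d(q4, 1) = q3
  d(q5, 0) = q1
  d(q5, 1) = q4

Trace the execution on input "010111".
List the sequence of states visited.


Input: 010111
d(q0, 0) = q5
d(q5, 1) = q4
d(q4, 0) = q5
d(q5, 1) = q4
d(q4, 1) = q3
d(q3, 1) = q0


q0 -> q5 -> q4 -> q5 -> q4 -> q3 -> q0


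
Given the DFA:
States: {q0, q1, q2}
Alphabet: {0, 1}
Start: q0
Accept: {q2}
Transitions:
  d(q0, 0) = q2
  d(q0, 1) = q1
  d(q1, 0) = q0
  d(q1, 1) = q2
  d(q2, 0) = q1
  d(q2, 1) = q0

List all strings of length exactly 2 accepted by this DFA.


All strings of length 2: 4 total
Accepted: 1

"11"


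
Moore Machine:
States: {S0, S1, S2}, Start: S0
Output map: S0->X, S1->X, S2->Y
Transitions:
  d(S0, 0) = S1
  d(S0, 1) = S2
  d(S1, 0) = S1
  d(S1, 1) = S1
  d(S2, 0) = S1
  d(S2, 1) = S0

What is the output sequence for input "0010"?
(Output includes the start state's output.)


Start: S0 (output X)
  --0--> S1 (output X)
  --0--> S1 (output X)
  --1--> S1 (output X)
  --0--> S1 (output X)

"XXXXX"


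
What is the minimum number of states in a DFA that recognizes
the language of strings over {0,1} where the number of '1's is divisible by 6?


States track (count of '1') mod 6.
Need 6 states: one per remainder 0..5; accept = remainder 0.

6


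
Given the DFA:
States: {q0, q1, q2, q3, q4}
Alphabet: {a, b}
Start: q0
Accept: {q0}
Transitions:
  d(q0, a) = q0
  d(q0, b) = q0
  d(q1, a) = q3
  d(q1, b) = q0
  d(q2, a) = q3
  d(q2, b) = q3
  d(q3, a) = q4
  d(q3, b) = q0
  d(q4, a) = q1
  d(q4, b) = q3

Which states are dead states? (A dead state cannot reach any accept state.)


Forward reachability from each state:
  q0 -> reaches accept state q0 (live)
  q1 -> reaches accept state q0 (live)
  q2 -> reaches accept state q0 (live)
  q3 -> reaches accept state q0 (live)
  q4 -> reaches accept state q0 (live)

None (all states can reach an accept state)


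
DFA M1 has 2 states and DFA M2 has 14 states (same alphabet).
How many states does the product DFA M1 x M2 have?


Product construction pairs every M1 state with every M2 state.
2 * 14 = 28

28


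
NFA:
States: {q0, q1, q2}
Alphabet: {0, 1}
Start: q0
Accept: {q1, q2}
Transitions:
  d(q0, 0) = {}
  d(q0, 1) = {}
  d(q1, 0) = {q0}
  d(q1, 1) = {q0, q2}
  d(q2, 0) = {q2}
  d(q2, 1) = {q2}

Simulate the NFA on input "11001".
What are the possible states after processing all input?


Start: {q0}
  --1--> {}
  --1--> {}
  --0--> {}
  --0--> {}
  --1--> {}

{} (empty set, no valid transitions)


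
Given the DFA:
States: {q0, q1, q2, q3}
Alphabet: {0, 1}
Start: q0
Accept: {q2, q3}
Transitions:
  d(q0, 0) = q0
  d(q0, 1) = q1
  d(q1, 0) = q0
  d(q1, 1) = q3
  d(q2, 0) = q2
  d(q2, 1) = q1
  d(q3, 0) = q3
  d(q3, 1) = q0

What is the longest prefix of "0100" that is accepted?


Run the DFA, marking each prefix where the state is accepting:
  "" -> q0 [reject]
  "0" -> q0 [reject]
  "01" -> q1 [reject]
  "010" -> q0 [reject]
  "0100" -> q0 [reject]

No prefix is accepted


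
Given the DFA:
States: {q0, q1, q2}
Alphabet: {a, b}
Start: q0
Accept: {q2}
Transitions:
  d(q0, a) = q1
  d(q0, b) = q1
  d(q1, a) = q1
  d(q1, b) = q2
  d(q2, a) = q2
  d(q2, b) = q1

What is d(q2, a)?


Looking up transition d(q2, a)

q2


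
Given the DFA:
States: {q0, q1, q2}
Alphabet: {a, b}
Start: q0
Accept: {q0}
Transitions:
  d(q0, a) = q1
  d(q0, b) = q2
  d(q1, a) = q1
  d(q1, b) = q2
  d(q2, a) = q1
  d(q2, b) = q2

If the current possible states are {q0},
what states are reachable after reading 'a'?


Apply transition on 'a' from each current state:
  d(q0, a) = q1

{q1}


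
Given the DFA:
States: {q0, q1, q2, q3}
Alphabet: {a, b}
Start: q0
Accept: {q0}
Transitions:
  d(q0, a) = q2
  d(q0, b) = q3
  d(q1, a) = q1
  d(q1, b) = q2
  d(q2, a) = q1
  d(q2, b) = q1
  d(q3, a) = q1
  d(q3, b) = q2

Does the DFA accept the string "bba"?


Trace: q0 -> q3 -> q2 -> q1
Final state: q1
Accept states: {q0}

No, rejected (final state q1 is not an accept state)


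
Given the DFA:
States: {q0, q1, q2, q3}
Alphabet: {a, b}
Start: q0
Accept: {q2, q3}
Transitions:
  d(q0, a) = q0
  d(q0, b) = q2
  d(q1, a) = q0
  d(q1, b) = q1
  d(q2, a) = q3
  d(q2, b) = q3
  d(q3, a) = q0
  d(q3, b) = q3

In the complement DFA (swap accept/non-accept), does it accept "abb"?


Trace: q0 -> q0 -> q2 -> q3
Final: q3
Original accept: {q2, q3}
Complement: q3 is in original accept

No, complement rejects (original accepts)


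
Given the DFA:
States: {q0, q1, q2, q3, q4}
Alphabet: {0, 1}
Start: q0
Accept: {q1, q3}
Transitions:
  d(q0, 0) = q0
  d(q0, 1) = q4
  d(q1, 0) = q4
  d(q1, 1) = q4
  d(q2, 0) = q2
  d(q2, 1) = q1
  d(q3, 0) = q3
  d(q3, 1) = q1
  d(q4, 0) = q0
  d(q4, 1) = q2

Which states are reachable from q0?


BFS from q0:
  layer 0: {q0}
  layer 1: {q4}
  layer 2: {q2}
  layer 3: {q1}

{q0, q1, q2, q4}


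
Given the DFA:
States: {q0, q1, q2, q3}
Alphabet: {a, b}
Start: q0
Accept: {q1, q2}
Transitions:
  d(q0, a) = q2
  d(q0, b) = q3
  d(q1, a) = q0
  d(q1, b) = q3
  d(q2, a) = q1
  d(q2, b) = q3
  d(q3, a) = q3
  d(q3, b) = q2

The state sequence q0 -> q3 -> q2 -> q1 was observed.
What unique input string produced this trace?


Trace back each transition to find the symbol:
  q0 --[b]--> q3
  q3 --[b]--> q2
  q2 --[a]--> q1

"bba"


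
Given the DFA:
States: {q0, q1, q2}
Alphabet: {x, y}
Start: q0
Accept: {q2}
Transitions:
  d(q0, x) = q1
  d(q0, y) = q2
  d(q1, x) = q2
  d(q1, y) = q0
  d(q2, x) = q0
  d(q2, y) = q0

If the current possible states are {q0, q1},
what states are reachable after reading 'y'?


Apply transition on 'y' from each current state:
  d(q0, y) = q2
  d(q1, y) = q0

{q0, q2}


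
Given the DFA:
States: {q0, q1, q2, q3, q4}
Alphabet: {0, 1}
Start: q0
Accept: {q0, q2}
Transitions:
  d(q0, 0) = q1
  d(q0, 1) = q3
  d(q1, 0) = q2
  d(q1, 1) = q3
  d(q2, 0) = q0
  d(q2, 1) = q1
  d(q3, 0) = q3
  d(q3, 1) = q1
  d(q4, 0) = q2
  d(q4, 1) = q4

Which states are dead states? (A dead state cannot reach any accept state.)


Forward reachability from each state:
  q0 -> reaches accept state q0 (live)
  q1 -> reaches accept state q0 (live)
  q2 -> reaches accept state q0 (live)
  q3 -> reaches accept state q0 (live)
  q4 -> reaches accept state q0 (live)

None (all states can reach an accept state)


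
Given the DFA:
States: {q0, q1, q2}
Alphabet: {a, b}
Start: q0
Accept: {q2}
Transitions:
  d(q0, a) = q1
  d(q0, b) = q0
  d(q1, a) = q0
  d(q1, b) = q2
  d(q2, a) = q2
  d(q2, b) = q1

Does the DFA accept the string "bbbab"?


Trace: q0 -> q0 -> q0 -> q0 -> q1 -> q2
Final state: q2
Accept states: {q2}

Yes, accepted (final state q2 is an accept state)


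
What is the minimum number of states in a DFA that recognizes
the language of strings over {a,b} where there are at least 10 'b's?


States: count = 0, 1, ..., 9, and a final '>= 10' state.
Total: 10 + 1 = 11. Accept = '>= 10' state.

11


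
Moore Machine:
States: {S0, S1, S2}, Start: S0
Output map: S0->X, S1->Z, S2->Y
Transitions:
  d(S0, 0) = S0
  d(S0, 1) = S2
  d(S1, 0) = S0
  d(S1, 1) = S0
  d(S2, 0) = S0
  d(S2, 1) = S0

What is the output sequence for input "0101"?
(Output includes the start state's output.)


Start: S0 (output X)
  --0--> S0 (output X)
  --1--> S2 (output Y)
  --0--> S0 (output X)
  --1--> S2 (output Y)

"XXYXY"


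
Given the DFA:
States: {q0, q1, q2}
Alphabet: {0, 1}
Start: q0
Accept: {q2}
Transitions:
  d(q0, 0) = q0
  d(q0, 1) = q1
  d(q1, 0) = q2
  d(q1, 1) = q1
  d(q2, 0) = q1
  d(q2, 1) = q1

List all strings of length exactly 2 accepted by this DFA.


All strings of length 2: 4 total
Accepted: 1

"10"


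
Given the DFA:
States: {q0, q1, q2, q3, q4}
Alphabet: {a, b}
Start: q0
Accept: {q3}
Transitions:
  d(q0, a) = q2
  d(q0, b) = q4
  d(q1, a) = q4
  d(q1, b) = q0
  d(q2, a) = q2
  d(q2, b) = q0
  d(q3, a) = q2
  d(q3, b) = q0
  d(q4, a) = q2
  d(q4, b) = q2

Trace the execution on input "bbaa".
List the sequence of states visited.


Input: bbaa
d(q0, b) = q4
d(q4, b) = q2
d(q2, a) = q2
d(q2, a) = q2


q0 -> q4 -> q2 -> q2 -> q2


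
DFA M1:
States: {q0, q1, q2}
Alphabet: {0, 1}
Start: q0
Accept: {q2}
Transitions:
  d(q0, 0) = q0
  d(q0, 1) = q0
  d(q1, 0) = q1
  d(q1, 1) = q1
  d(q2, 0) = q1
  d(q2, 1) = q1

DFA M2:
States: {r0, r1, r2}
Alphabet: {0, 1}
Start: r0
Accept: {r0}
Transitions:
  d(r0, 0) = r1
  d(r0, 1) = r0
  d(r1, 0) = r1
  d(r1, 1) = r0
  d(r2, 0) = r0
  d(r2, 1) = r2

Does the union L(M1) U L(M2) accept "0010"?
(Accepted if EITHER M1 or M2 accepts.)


M1: final=q0 accepted=False
M2: final=r1 accepted=False

No, union rejects (neither accepts)


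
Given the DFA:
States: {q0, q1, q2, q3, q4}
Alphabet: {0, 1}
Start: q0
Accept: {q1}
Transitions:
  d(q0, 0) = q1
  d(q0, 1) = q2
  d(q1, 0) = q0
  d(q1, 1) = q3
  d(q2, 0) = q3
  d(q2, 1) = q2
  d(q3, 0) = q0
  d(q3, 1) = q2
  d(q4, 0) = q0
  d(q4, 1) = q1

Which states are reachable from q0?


BFS from q0:
  layer 0: {q0}
  layer 1: {q1, q2}
  layer 2: {q3}

{q0, q1, q2, q3}
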